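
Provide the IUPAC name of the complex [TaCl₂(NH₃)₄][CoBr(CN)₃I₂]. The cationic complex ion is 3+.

tetraamminedichlorotantalum(V) bromotricyanodiiodocobaltate(III)

Both ions are complex: the cation is named first with the plain metal name, the anion second with the -ate form; each ion's ligands are alphabetised independently.
The complex cation is given as 3+; its ligand charges sum to -2, so Ta = +5.
A 1:1 salt means the anion carries the equal and opposite charge, 3−.
Anion: ligand charges sum to -6; for the ion to be 3−, Co = +3.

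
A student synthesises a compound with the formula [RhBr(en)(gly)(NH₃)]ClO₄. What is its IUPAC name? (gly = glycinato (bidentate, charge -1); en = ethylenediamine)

The 1 perchlorate counter-ion carries a total charge of -1, so each complex ion is 1+.
Ligand charges: 1×glycinato (-1 each), 1×ammine (neutral), 1×bromo (-1 each), 1×ethylenediamine (neutral); total -2. So Rh + (-2) = 1+, giving Rh = +3.
Ligands are named alphabetically: ammine before bromo before ethylenediamine before glycinato.

amminebromo(ethylenediamine)(glycinato)rhodium(III) perchlorate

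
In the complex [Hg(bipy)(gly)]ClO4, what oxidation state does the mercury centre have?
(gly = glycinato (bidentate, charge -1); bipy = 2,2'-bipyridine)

+2

1 perchlorate outside the brackets (-1 each) → the complex ion is 1+.
Ligand charges: 1×gly = -1; 1×bipy neutral; sum -1.
Hg + (-1) = 1+ ⇒ Hg is +2.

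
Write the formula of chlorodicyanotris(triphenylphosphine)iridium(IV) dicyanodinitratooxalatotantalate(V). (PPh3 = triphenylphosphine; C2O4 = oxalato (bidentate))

[IrCl(CN)2(PPh3)3][Ta(C2O4)(CN)2(NO3)2]

Cation [Ir…]: ligand charges -3, Ir(IV) ⇒ ion charge 1+.
Anion [Ta…]: ligand charges -6, Ta(V) ⇒ ion charge 1−.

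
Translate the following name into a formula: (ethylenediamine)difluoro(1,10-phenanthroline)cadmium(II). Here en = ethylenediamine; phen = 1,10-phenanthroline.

[Cd(en)F2(phen)]

Ligands: 1 ethylenediamine (en, neutral), 2 fluoro (F, -1), 1 1,10-phenanthroline (phen, neutral). Ligand charge sum = -2.
With Cd in oxidation state +2, the complex ion is [Cd...].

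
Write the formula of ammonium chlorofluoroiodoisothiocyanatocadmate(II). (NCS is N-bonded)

Ligands: 1 chloro (Cl, -1), 1 iodo (I, -1), 1 fluoro (F, -1), 1 isothiocyanato (NCS, -1). Ligand charge sum = -4.
Charge balance with ammonium (+1) requires 1 complex ion per 2 ammonium.

(NH4)2[CdClFI(NCS)]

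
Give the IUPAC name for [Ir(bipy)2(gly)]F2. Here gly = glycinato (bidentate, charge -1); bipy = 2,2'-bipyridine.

bis(2,2'-bipyridine)(glycinato)iridium(III) fluoride

The 2 fluoride counter-ions carry a total charge of -2, so each complex ion is 2+.
Ligand charges: 1×glycinato (-1 each), 2×2,2'-bipyridine (neutral); total -1. So Ir + (-1) = 2+, giving Ir = +3.
Ligands are named alphabetically: bipyridine before glycinato.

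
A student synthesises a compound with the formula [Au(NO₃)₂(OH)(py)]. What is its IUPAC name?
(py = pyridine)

There is no counter-ion, so the complex is neutral overall.
Ligand charges: 1×pyridine (neutral), 2×nitrato (-1 each), 1×hydroxo (-1 each); total -3. So Au + (-3) = 0, giving Au = +3.
Ligands are named alphabetically: hydroxo before nitrato before pyridine.

hydroxodinitrato(pyridine)gold(III)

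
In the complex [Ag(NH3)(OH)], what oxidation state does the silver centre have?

No counter-ion: the bracketed complex is neutral.
Ligand charges: 1×OH = -1; 1×NH3 neutral; sum -1.
Ag + (-1) = 0 ⇒ Ag is +1.

+1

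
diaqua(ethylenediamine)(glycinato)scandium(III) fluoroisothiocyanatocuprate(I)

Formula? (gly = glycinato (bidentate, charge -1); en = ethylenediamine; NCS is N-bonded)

[Sc(en)(gly)(H2O)2][CuF(NCS)]2

Cation [Sc…]: ligand charges -1, Sc(III) ⇒ ion charge 2+.
Anion [Cu…]: ligand charges -2, Cu(I) ⇒ ion charge 1−.
One 2+ cation requires 2 of the 1− anion.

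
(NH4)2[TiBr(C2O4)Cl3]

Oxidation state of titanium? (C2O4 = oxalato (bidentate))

+4

2 ammonium outside the brackets (+1 each) → the complex ion is 2−.
Ligand charges: 3×Cl = -3; 1×Br = -1; 1×C2O4 = -2; sum -6.
Ti + (-6) = 2− ⇒ Ti is +4.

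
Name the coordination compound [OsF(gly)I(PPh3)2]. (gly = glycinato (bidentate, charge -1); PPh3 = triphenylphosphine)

fluoro(glycinato)iodobis(triphenylphosphine)osmium(III)

There is no counter-ion, so the complex is neutral overall.
Ligand charges: 1×glycinato (-1 each), 1×iodo (-1 each), 2×triphenylphosphine (neutral), 1×fluoro (-1 each); total -3. So Os + (-3) = 0, giving Os = +3.
Ligands are named alphabetically: fluoro before glycinato before iodo before triphenylphosphine.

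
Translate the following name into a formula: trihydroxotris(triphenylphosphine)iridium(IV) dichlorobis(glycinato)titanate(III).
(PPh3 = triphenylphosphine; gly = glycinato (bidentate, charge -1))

Cation [Ir…]: ligand charges -3, Ir(IV) ⇒ ion charge 1+.
Anion [Ti…]: ligand charges -4, Ti(III) ⇒ ion charge 1−.
One 1+ cation balances one 1− anion.

[Ir(OH)3(PPh3)3][TiCl2(gly)2]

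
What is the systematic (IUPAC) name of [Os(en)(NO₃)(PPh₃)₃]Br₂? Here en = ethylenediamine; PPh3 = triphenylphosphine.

The 2 bromide counter-ions carry a total charge of -2, so each complex ion is 2+.
Ligand charges: 1×ethylenediamine (neutral), 1×nitrato (-1 each), 3×triphenylphosphine (neutral); total -1. So Os + (-1) = 2+, giving Os = +3.
Ligands are named alphabetically: ethylenediamine before nitrato before triphenylphosphine.

(ethylenediamine)nitratotris(triphenylphosphine)osmium(III) bromide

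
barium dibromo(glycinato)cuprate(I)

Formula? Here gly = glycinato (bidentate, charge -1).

Ligands: 1 glycinato (gly, -1), 2 bromo (Br, -1). Ligand charge sum = -3.
With Cu in oxidation state +1, the complex ion is [Cu...]^2−.
Charge balance with barium (+2) requires 1 complex ion per 1 barium.

Ba[CuBr2(gly)]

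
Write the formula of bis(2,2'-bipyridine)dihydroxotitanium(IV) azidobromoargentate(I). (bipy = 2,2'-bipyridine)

[Ti(bipy)2(OH)2][AgBr(N3)]2

Cation [Ti…]: ligand charges -2, Ti(IV) ⇒ ion charge 2+.
Anion [Ag…]: ligand charges -2, Ag(I) ⇒ ion charge 1−.
One 2+ cation requires 2 of the 1− anion.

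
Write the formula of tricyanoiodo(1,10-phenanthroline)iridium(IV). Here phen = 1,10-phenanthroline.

Ligands: 1 1,10-phenanthroline (phen, neutral), 1 iodo (I, -1), 3 cyano (CN, -1). Ligand charge sum = -4.
With Ir in oxidation state +4, the complex ion is [Ir...].

[Ir(CN)3I(phen)]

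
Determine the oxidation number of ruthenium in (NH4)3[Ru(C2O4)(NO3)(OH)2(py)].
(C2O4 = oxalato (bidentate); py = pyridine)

3 ammonium outside the brackets (+1 each) → the complex ion is 3−.
Ligand charges: 1×C2O4 = -2; 1×py neutral; 2×OH = -2; 1×NO3 = -1; sum -5.
Ru + (-5) = 3− ⇒ Ru is +2.

+2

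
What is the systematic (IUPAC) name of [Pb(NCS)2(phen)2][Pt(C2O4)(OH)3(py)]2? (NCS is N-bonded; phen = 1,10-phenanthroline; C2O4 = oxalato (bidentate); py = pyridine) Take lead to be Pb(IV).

diisothiocyanatobis(1,10-phenanthroline)lead(IV) trihydroxooxalato(pyridine)platinate(IV)

Both ions are complex: the cation is named first with the plain metal name, the anion second with the -ate form; each ion's ligands are alphabetised independently.
Pb is given as +4; the cation's ligand charges sum to -2, so the complex cation is 2+.
With 2 anions per cation, each anion must be 2/2 = 1−.
Anion: ligand charges sum to -5; for the ion to be 1−, Pt = +4.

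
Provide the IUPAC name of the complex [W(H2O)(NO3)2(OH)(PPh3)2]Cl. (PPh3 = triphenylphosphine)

The 1 chloride counter-ion carries a total charge of -1, so each complex ion is 1+.
Ligand charges: 2×nitrato (-1 each), 1×hydroxo (-1 each), 1×aqua (neutral), 2×triphenylphosphine (neutral); total -3. So W + (-3) = 1+, giving W = +4.
Ligands are named alphabetically: aqua before hydroxo before nitrato before triphenylphosphine.

aquahydroxodinitratobis(triphenylphosphine)tungsten(IV) chloride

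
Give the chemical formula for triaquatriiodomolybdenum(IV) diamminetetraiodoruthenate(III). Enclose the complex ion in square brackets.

Cation [Mo…]: ligand charges -3, Mo(IV) ⇒ ion charge 1+.
Anion [Ru…]: ligand charges -4, Ru(III) ⇒ ion charge 1−.

[Mo(H2O)3I3][RuI4(NH3)2]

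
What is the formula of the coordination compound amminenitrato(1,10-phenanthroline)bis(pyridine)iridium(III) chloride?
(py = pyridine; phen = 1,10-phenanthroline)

[Ir(NH3)(NO3)(phen)(py)2]Cl2

Ligands: 1 nitrato (NO3, -1), 1 ammine (NH3, neutral), 2 pyridine (py, neutral), 1 1,10-phenanthroline (phen, neutral). Ligand charge sum = -1.
With Ir in oxidation state +3, the complex ion is [Ir...]^2+.
Charge balance with chloride (-1) requires 1 complex ion per 2 chloride.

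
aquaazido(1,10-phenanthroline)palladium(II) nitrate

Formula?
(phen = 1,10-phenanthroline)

[Pd(H2O)(N3)(phen)]NO3

Ligands: 1 1,10-phenanthroline (phen, neutral), 1 azido (N3, -1), 1 aqua (H2O, neutral). Ligand charge sum = -1.
With Pd in oxidation state +2, the complex ion is [Pd...]^1+.
Charge balance with nitrate (-1) requires 1 complex ion per 1 nitrate.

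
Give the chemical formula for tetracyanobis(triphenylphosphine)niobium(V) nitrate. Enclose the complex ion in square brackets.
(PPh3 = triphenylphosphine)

[Nb(CN)4(PPh3)2]NO3

Ligands: 4 cyano (CN, -1), 2 triphenylphosphine (PPh3, neutral). Ligand charge sum = -4.
Charge balance with nitrate (-1) requires 1 complex ion per 1 nitrate.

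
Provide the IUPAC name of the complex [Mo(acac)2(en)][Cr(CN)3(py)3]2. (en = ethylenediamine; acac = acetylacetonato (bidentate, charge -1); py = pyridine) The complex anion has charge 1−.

bis(acetylacetonato)(ethylenediamine)molybdenum(IV) tricyanotris(pyridine)chromate(II)

Both ions are complex: the cation is named first with the plain metal name, the anion second with the -ate form; each ion's ligands are alphabetised independently.
The complex anion is given as 1−; its ligand charges sum to -3, so Cr = +2.
With 2 anions per cation, the cation must be 2×1 = 2+.
Cation: ligand charges sum to -2; for the ion to be 2+, Mo = +4.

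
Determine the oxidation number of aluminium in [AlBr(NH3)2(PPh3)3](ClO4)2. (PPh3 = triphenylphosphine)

2 perchlorate outside the brackets (-1 each) → the complex ion is 2+.
Ligand charges: 1×Br = -1; 2×NH3 neutral; 3×PPh3 neutral; sum -1.
Al + (-1) = 2+ ⇒ Al is +3.

+3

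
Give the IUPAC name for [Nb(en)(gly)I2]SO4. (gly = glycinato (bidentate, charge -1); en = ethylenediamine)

(ethylenediamine)(glycinato)diiodoniobium(V) sulfate

The 1 sulfate counter-ion carries a total charge of -2, so each complex ion is 2+.
Ligand charges: 2×iodo (-1 each), 1×glycinato (-1 each), 1×ethylenediamine (neutral); total -3. So Nb + (-3) = 2+, giving Nb = +5.
Ligands are named alphabetically: ethylenediamine before glycinato before iodo.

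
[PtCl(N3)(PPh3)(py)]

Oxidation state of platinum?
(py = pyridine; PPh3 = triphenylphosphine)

No counter-ion: the bracketed complex is neutral.
Ligand charges: 1×py neutral; 1×Cl = -1; 1×PPh3 neutral; 1×N3 = -1; sum -2.
Pt + (-2) = 0 ⇒ Pt is +2.

+2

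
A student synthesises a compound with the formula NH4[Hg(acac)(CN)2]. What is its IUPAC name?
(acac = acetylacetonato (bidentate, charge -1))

ammonium (acetylacetonato)dicyanomercurate(II)

The 1 ammonium counter-ion carries a total charge of +1, so each complex ion is 1−.
Ligand charges: 1×acetylacetonato (-1 each), 2×cyano (-1 each); total -3. So Hg + (-3) = 1−, giving Hg = +2.
The complex ion is anionic, so mercury takes the -ate form mercurate(II).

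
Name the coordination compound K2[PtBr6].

potassium hexabromoplatinate(IV)

The 2 potassium counter-ions carry a total charge of +2, so each complex ion is 2−.
Ligand charges: 6×bromo (-1 each); total -6. So Pt + (-6) = 2−, giving Pt = +4.
The complex ion is anionic, so platinum takes the -ate form platinate(IV).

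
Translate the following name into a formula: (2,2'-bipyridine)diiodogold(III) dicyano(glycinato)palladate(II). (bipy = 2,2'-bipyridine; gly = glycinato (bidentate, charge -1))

Cation [Au…]: ligand charges -2, Au(III) ⇒ ion charge 1+.
Anion [Pd…]: ligand charges -3, Pd(II) ⇒ ion charge 1−.
One 1+ cation balances one 1− anion.

[Au(bipy)I2][Pd(CN)2(gly)]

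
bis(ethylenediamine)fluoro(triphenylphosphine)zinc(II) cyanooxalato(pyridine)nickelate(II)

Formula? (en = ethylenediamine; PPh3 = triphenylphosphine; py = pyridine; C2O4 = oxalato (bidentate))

Cation [Zn…]: ligand charges -1, Zn(II) ⇒ ion charge 1+.
Anion [Ni…]: ligand charges -3, Ni(II) ⇒ ion charge 1−.

[Zn(en)2F(PPh3)][Ni(C2O4)(CN)(py)]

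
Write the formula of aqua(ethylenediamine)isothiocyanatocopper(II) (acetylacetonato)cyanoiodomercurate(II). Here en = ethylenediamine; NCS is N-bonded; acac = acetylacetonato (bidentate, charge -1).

Cation [Cu…]: ligand charges -1, Cu(II) ⇒ ion charge 1+.
Anion [Hg…]: ligand charges -3, Hg(II) ⇒ ion charge 1−.

[Cu(en)(H2O)(NCS)][Hg(acac)(CN)I]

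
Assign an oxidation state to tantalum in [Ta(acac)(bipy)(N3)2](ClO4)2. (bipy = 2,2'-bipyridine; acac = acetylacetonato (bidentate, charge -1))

2 perchlorate outside the brackets (-1 each) → the complex ion is 2+.
Ligand charges: 1×bipy neutral; 1×acac = -1; 2×N3 = -2; sum -3.
Ta + (-3) = 2+ ⇒ Ta is +5.

+5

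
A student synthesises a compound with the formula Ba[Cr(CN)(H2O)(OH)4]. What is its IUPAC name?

barium aquacyanotetrahydroxochromate(III)

The 1 barium counter-ion carries a total charge of +2, so each complex ion is 2−.
Ligand charges: 4×hydroxo (-1 each), 1×cyano (-1 each), 1×aqua (neutral); total -5. So Cr + (-5) = 2−, giving Cr = +3.
Ligands are named alphabetically: aqua before cyano before hydroxo.
The complex ion is anionic, so chromium takes the -ate form chromate(III).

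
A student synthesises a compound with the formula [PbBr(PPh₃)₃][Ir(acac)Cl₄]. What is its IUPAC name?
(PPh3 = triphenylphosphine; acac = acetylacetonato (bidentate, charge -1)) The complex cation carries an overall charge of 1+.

bromotris(triphenylphosphine)lead(II) (acetylacetonato)tetrachloroiridate(IV)

Both ions are complex: the cation is named first with the plain metal name, the anion second with the -ate form; each ion's ligands are alphabetised independently.
The complex cation is given as 1+; its ligand charges sum to -1, so Pb = +2.
A 1:1 salt means the anion carries the equal and opposite charge, 1−.
Anion: ligand charges sum to -5; for the ion to be 1−, Ir = +4.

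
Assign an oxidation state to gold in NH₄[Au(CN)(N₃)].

+1

1 ammonium outside the brackets (+1 each) → the complex ion is 1−.
Ligand charges: 1×CN = -1; 1×N3 = -1; sum -2.
Au + (-2) = 1− ⇒ Au is +1.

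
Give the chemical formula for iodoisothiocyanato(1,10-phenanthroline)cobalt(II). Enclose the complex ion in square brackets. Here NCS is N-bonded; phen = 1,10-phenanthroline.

[CoI(NCS)(phen)]

Ligands: 1 iodo (I, -1), 1 isothiocyanato (NCS, -1), 1 1,10-phenanthroline (phen, neutral). Ligand charge sum = -2.
With Co in oxidation state +2, the complex ion is [Co...].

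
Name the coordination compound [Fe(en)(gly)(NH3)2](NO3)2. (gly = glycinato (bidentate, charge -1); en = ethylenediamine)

The 2 nitrate counter-ions carry a total charge of -2, so each complex ion is 2+.
Ligand charges: 1×glycinato (-1 each), 2×ammine (neutral), 1×ethylenediamine (neutral); total -1. So Fe + (-1) = 2+, giving Fe = +3.
Ligands are named alphabetically: ammine before ethylenediamine before glycinato.

diammine(ethylenediamine)(glycinato)iron(III) nitrate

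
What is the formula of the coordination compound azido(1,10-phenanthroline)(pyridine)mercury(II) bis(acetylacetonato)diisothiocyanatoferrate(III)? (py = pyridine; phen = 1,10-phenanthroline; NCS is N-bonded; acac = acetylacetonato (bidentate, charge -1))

Cation [Hg…]: ligand charges -1, Hg(II) ⇒ ion charge 1+.
Anion [Fe…]: ligand charges -4, Fe(III) ⇒ ion charge 1−.

[Hg(N3)(phen)(py)][Fe(acac)2(NCS)2]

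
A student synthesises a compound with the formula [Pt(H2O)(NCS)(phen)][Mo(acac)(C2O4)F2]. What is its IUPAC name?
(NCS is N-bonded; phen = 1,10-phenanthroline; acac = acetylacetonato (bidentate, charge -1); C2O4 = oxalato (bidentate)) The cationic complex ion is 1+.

The complex cation is given as 1+; its ligand charges sum to -1, so Pt = +2.
A 1:1 salt means the anion carries the equal and opposite charge, 1−.
Anion: ligand charges sum to -5; for the ion to be 1−, Mo = +4.

aquaisothiocyanato(1,10-phenanthroline)platinum(II) (acetylacetonato)difluorooxalatomolybdate(IV)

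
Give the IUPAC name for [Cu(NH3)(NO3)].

There is no counter-ion, so the complex is neutral overall.
Ligand charges: 1×ammine (neutral), 1×nitrato (-1 each); total -1. So Cu + (-1) = 0, giving Cu = +1.
Ligands are named alphabetically: ammine before nitrato.

amminenitratocopper(I)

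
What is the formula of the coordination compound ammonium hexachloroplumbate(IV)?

(NH4)2[PbCl6]

Ligands: 6 chloro (Cl, -1). Ligand charge sum = -6.
Charge balance with ammonium (+1) requires 1 complex ion per 2 ammonium.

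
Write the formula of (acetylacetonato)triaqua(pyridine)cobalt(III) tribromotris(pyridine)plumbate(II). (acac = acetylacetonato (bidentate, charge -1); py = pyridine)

[Co(acac)(H2O)3(py)][PbBr3(py)3]2

Cation [Co…]: ligand charges -1, Co(III) ⇒ ion charge 2+.
Anion [Pb…]: ligand charges -3, Pb(II) ⇒ ion charge 1−.
One 2+ cation requires 2 of the 1− anion.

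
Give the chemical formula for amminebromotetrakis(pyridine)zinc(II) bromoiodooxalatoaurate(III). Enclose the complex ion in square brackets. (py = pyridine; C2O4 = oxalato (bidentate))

[ZnBr(NH3)(py)4][AuBr(C2O4)I]

Cation [Zn…]: ligand charges -1, Zn(II) ⇒ ion charge 1+.
Anion [Au…]: ligand charges -4, Au(III) ⇒ ion charge 1−.
One 1+ cation balances one 1− anion.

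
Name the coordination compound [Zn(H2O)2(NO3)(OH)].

diaquahydroxonitratozinc(II)

There is no counter-ion, so the complex is neutral overall.
Ligand charges: 2×aqua (neutral), 1×hydroxo (-1 each), 1×nitrato (-1 each); total -2. So Zn + (-2) = 0, giving Zn = +2.
Ligands are named alphabetically: aqua before hydroxo before nitrato.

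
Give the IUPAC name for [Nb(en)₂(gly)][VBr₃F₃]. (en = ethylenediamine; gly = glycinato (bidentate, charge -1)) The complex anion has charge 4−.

bis(ethylenediamine)(glycinato)niobium(V) tribromotrifluorovanadate(II)

The complex anion is given as 4−; its ligand charges sum to -6, so V = +2.
A 1:1 salt means the cation carries the equal and opposite charge, 4+.
Cation: ligand charges sum to -1; for the ion to be 4+, Nb = +5.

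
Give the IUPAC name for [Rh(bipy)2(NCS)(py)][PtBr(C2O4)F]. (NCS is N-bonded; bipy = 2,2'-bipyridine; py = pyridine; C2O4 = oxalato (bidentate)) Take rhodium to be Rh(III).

bis(2,2'-bipyridine)isothiocyanato(pyridine)rhodium(III) bromofluorooxalatoplatinate(II)

Rh is given as +3; the cation's ligand charges sum to -1, so the complex cation is 2+.
A 1:1 salt means the anion carries the equal and opposite charge, 2−.
Anion: ligand charges sum to -4; for the ion to be 2−, Pt = +2.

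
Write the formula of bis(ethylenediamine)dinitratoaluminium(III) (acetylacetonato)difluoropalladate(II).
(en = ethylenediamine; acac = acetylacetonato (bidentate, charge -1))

[Al(en)2(NO3)2][Pd(acac)F2]

Cation [Al…]: ligand charges -2, Al(III) ⇒ ion charge 1+.
Anion [Pd…]: ligand charges -3, Pd(II) ⇒ ion charge 1−.
One 1+ cation balances one 1− anion.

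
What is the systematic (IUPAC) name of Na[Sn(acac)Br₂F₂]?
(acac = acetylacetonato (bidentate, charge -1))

The 1 sodium counter-ion carries a total charge of +1, so each complex ion is 1−.
Ligand charges: 1×acetylacetonato (-1 each), 2×bromo (-1 each), 2×fluoro (-1 each); total -5. So Sn + (-5) = 1−, giving Sn = +4.
Ligands are named alphabetically: acetylacetonato before bromo before fluoro.
The complex ion is anionic, so tin takes the -ate form stannate(IV).

sodium (acetylacetonato)dibromodifluorostannate(IV)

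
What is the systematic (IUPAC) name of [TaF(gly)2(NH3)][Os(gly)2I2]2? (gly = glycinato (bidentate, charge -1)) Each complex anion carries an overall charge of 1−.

The complex anion is given as 1−; its ligand charges sum to -4, so Os = +3.
With 2 anions per cation, the cation must be 2×1 = 2+.
Cation: ligand charges sum to -3; for the ion to be 2+, Ta = +5.

amminefluorobis(glycinato)tantalum(V) bis(glycinato)diiodoosmate(III)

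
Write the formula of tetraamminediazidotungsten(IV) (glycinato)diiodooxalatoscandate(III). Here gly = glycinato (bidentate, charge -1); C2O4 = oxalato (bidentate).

Cation [W…]: ligand charges -2, W(IV) ⇒ ion charge 2+.
Anion [Sc…]: ligand charges -5, Sc(III) ⇒ ion charge 2−.
One 2+ cation balances one 2− anion.

[W(N3)2(NH3)4][Sc(C2O4)(gly)I2]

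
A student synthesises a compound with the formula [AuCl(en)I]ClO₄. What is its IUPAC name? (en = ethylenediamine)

The 1 perchlorate counter-ion carries a total charge of -1, so each complex ion is 1+.
Ligand charges: 1×ethylenediamine (neutral), 1×chloro (-1 each), 1×iodo (-1 each); total -2. So Au + (-2) = 1+, giving Au = +3.
Ligands are named alphabetically: chloro before ethylenediamine before iodo.

chloro(ethylenediamine)iodogold(III) perchlorate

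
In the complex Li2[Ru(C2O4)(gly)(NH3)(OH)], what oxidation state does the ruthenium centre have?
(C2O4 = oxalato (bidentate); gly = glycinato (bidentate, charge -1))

2 lithium outside the brackets (+1 each) → the complex ion is 2−.
Ligand charges: 1×C2O4 = -2; 1×gly = -1; 1×NH3 neutral; 1×OH = -1; sum -4.
Ru + (-4) = 2− ⇒ Ru is +2.

+2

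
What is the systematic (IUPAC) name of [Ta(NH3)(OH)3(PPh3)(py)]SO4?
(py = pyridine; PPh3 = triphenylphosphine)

The 1 sulfate counter-ion carries a total charge of -2, so each complex ion is 2+.
Ligand charges: 1×ammine (neutral), 3×hydroxo (-1 each), 1×pyridine (neutral), 1×triphenylphosphine (neutral); total -3. So Ta + (-3) = 2+, giving Ta = +5.
Ligands are named alphabetically: ammine before hydroxo before pyridine before triphenylphosphine.

amminetrihydroxo(pyridine)(triphenylphosphine)tantalum(V) sulfate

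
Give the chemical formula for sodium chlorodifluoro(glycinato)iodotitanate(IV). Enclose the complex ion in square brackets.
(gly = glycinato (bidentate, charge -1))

Ligands: 1 glycinato (gly, -1), 1 chloro (Cl, -1), 2 fluoro (F, -1), 1 iodo (I, -1). Ligand charge sum = -5.
With Ti in oxidation state +4, the complex ion is [Ti...]^1−.
Charge balance with sodium (+1) requires 1 complex ion per 1 sodium.

Na[TiClF2(gly)I]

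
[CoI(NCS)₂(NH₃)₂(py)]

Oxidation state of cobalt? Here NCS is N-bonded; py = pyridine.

No counter-ion: the bracketed complex is neutral.
Ligand charges: 1×I = -1; 2×NCS = -2; 2×NH3 neutral; 1×py neutral; sum -3.
Co + (-3) = 0 ⇒ Co is +3.

+3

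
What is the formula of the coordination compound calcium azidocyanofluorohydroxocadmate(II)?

Ligands: 1 hydroxo (OH, -1), 1 cyano (CN, -1), 1 azido (N3, -1), 1 fluoro (F, -1). Ligand charge sum = -4.
With Cd in oxidation state +2, the complex ion is [Cd...]^2−.
Charge balance with calcium (+2) requires 1 complex ion per 1 calcium.

Ca[Cd(CN)F(N3)(OH)]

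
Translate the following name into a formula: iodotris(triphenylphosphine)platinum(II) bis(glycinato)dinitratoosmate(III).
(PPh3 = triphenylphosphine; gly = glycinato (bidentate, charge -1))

Cation [Pt…]: ligand charges -1, Pt(II) ⇒ ion charge 1+.
Anion [Os…]: ligand charges -4, Os(III) ⇒ ion charge 1−.
One 1+ cation balances one 1− anion.

[PtI(PPh3)3][Os(gly)2(NO3)2]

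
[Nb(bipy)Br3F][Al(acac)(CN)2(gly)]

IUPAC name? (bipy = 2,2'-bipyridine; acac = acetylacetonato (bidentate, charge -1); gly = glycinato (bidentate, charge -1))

Aluminium is always +3 in its complexes; the anion's ligand charges sum to -4, so the complex anion is 1−.
A 1:1 salt means the cation carries the equal and opposite charge, 1+.
Cation: ligand charges sum to -4; for the ion to be 1+, Nb = +5.

(2,2'-bipyridine)tribromofluoroniobium(V) (acetylacetonato)dicyano(glycinato)aluminate(III)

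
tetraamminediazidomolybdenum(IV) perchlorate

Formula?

Ligands: 4 ammine (NH3, neutral), 2 azido (N3, -1). Ligand charge sum = -2.
With Mo in oxidation state +4, the complex ion is [Mo...]^2+.
Charge balance with perchlorate (-1) requires 1 complex ion per 2 perchlorate.

[Mo(N3)2(NH3)4](ClO4)2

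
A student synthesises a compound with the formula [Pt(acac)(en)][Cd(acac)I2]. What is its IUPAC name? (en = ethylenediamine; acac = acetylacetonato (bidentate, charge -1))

(acetylacetonato)(ethylenediamine)platinum(II) (acetylacetonato)diiodocadmate(II)

Both ions are complex: the cation is named first with the plain metal name, the anion second with the -ate form; each ion's ligands are alphabetised independently.
Cadmium is always +2 in its complexes; the anion's ligand charges sum to -3, so the complex anion is 1−.
A 1:1 salt means the cation carries the equal and opposite charge, 1+.
Cation: ligand charges sum to -1; for the ion to be 1+, Pt = +2.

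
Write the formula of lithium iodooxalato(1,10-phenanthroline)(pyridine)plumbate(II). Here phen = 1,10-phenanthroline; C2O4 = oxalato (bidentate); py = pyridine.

Ligands: 1 iodo (I, -1), 1 1,10-phenanthroline (phen, neutral), 1 oxalato (C2O4, -2), 1 pyridine (py, neutral). Ligand charge sum = -3.
With Pb in oxidation state +2, the complex ion is [Pb...]^1−.
Charge balance with lithium (+1) requires 1 complex ion per 1 lithium.

Li[Pb(C2O4)I(phen)(py)]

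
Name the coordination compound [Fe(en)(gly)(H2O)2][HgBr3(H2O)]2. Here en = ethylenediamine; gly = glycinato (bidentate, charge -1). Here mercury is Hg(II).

diaqua(ethylenediamine)(glycinato)iron(III) aquatribromomercurate(II)

Both ions are complex: the cation is named first with the plain metal name, the anion second with the -ate form; each ion's ligands are alphabetised independently.
Hg is given as +2; the anion's ligand charges sum to -3, so the complex anion is 1−.
With 2 anions per cation, the cation must be 2×1 = 2+.
Cation: ligand charges sum to -1; for the ion to be 2+, Fe = +3.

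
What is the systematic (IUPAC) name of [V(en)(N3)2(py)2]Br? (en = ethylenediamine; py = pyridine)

The 1 bromide counter-ion carries a total charge of -1, so each complex ion is 1+.
Ligand charges: 1×ethylenediamine (neutral), 2×pyridine (neutral), 2×azido (-1 each); total -2. So V + (-2) = 1+, giving V = +3.
Ligands are named alphabetically: azido before ethylenediamine before pyridine.

diazido(ethylenediamine)bis(pyridine)vanadium(III) bromide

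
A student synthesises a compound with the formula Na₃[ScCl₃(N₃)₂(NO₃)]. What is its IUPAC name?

The 3 sodium counter-ions carry a total charge of +3, so each complex ion is 3−.
Ligand charges: 2×azido (-1 each), 1×nitrato (-1 each), 3×chloro (-1 each); total -6. So Sc + (-6) = 3−, giving Sc = +3.
The complex ion is anionic, so scandium takes the -ate form scandate(III).

sodium diazidotrichloronitratoscandate(III)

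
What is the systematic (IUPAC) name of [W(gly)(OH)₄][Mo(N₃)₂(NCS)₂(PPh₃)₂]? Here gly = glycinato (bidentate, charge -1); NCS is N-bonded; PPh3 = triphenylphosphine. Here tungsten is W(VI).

W is given as +6; the cation's ligand charges sum to -5, so the complex cation is 1+.
A 1:1 salt means the anion carries the equal and opposite charge, 1−.
Anion: ligand charges sum to -4; for the ion to be 1−, Mo = +3.

(glycinato)tetrahydroxotungsten(VI) diazidodiisothiocyanatobis(triphenylphosphine)molybdate(III)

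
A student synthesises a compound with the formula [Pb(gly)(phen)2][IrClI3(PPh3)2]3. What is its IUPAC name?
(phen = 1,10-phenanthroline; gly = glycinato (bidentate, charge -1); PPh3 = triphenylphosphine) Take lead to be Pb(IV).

Both ions are complex: the cation is named first with the plain metal name, the anion second with the -ate form; each ion's ligands are alphabetised independently.
Pb is given as +4; the cation's ligand charges sum to -1, so the complex cation is 3+.
With 3 anions per cation, each anion must be 3/3 = 1−.
Anion: ligand charges sum to -4; for the ion to be 1−, Ir = +3.

(glycinato)bis(1,10-phenanthroline)lead(IV) chlorotriiodobis(triphenylphosphine)iridate(III)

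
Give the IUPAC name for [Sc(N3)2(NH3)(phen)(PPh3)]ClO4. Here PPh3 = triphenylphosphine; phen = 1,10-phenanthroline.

amminediazido(1,10-phenanthroline)(triphenylphosphine)scandium(III) perchlorate

The 1 perchlorate counter-ion carries a total charge of -1, so each complex ion is 1+.
Ligand charges: 1×ammine (neutral), 2×azido (-1 each), 1×triphenylphosphine (neutral), 1×1,10-phenanthroline (neutral); total -2. So Sc + (-2) = 1+, giving Sc = +3.
Ligands are named alphabetically: ammine before azido before phenanthroline before triphenylphosphine.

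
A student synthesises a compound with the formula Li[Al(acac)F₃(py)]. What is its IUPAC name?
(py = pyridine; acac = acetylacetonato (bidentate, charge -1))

The 1 lithium counter-ion carries a total charge of +1, so each complex ion is 1−.
Ligand charges: 3×fluoro (-1 each), 1×pyridine (neutral), 1×acetylacetonato (-1 each); total -4. So Al + (-4) = 1−, giving Al = +3.
Ligands are named alphabetically: acetylacetonato before fluoro before pyridine.
The complex ion is anionic, so aluminium takes the -ate form aluminate(III).

lithium (acetylacetonato)trifluoro(pyridine)aluminate(III)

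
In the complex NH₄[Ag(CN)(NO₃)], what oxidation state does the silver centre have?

+1

1 ammonium outside the brackets (+1 each) → the complex ion is 1−.
Ligand charges: 1×CN = -1; 1×NO3 = -1; sum -2.
Ag + (-2) = 1− ⇒ Ag is +1.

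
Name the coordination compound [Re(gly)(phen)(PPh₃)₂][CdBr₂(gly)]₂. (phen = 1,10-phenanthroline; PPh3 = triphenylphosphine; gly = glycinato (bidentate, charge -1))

(glycinato)(1,10-phenanthroline)bis(triphenylphosphine)rhenium(III) dibromo(glycinato)cadmate(II)

Cadmium is always +2 in its complexes; the anion's ligand charges sum to -3, so the complex anion is 1−.
With 2 anions per cation, the cation must be 2×1 = 2+.
Cation: ligand charges sum to -1; for the ion to be 2+, Re = +3.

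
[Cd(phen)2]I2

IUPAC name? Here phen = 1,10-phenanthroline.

bis(1,10-phenanthroline)cadmium(II) iodide

The 2 iodide counter-ions carry a total charge of -2, so each complex ion is 2+.
Ligand charges: 2×1,10-phenanthroline (neutral); total 0. So Cd + (0) = 2+, giving Cd = +2.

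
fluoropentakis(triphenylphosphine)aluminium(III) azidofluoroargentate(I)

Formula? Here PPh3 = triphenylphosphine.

Cation [Al…]: ligand charges -1, Al(III) ⇒ ion charge 2+.
Anion [Ag…]: ligand charges -2, Ag(I) ⇒ ion charge 1−.
One 2+ cation requires 2 of the 1− anion.

[AlF(PPh3)5][AgF(N3)]2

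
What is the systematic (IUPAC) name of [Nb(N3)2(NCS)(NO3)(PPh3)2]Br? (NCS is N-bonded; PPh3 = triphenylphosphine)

The 1 bromide counter-ion carries a total charge of -1, so each complex ion is 1+.
Ligand charges: 2×azido (-1 each), 1×isothiocyanato (-1 each), 2×triphenylphosphine (neutral), 1×nitrato (-1 each); total -4. So Nb + (-4) = 1+, giving Nb = +5.
Ligands are named alphabetically: azido before isothiocyanato before nitrato before triphenylphosphine.

diazidoisothiocyanatonitratobis(triphenylphosphine)niobium(V) bromide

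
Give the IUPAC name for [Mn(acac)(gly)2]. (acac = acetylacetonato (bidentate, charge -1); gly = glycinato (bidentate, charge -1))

(acetylacetonato)bis(glycinato)manganese(III)

There is no counter-ion, so the complex is neutral overall.
Ligand charges: 1×acetylacetonato (-1 each), 2×glycinato (-1 each); total -3. So Mn + (-3) = 0, giving Mn = +3.
Ligands are named alphabetically: acetylacetonato before glycinato.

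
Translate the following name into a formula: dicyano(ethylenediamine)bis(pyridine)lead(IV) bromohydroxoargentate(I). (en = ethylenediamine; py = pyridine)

[Pb(CN)2(en)(py)2][AgBr(OH)]2

Cation [Pb…]: ligand charges -2, Pb(IV) ⇒ ion charge 2+.
Anion [Ag…]: ligand charges -2, Ag(I) ⇒ ion charge 1−.
One 2+ cation requires 2 of the 1− anion.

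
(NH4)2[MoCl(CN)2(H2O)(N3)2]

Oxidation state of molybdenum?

2 ammonium outside the brackets (+1 each) → the complex ion is 2−.
Ligand charges: 2×CN = -2; 2×N3 = -2; 1×H2O neutral; 1×Cl = -1; sum -5.
Mo + (-5) = 2− ⇒ Mo is +3.

+3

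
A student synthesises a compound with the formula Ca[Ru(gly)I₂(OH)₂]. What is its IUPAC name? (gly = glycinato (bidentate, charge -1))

The 1 calcium counter-ion carries a total charge of +2, so each complex ion is 2−.
Ligand charges: 2×hydroxo (-1 each), 2×iodo (-1 each), 1×glycinato (-1 each); total -5. So Ru + (-5) = 2−, giving Ru = +3.
The complex ion is anionic, so ruthenium takes the -ate form ruthenate(III).

calcium (glycinato)dihydroxodiiodoruthenate(III)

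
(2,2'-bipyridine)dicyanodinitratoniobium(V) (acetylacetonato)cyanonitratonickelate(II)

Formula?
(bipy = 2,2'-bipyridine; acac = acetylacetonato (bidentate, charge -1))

Cation [Nb…]: ligand charges -4, Nb(V) ⇒ ion charge 1+.
Anion [Ni…]: ligand charges -3, Ni(II) ⇒ ion charge 1−.
One 1+ cation balances one 1− anion.

[Nb(bipy)(CN)2(NO3)2][Ni(acac)(CN)(NO3)]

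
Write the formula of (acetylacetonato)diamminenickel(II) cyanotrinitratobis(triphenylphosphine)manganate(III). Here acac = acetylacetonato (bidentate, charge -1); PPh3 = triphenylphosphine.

[Ni(acac)(NH3)2][Mn(CN)(NO3)3(PPh3)2]

Cation [Ni…]: ligand charges -1, Ni(II) ⇒ ion charge 1+.
Anion [Mn…]: ligand charges -4, Mn(III) ⇒ ion charge 1−.
One 1+ cation balances one 1− anion.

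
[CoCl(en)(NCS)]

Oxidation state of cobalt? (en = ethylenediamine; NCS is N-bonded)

No counter-ion: the bracketed complex is neutral.
Ligand charges: 1×en neutral; 1×NCS = -1; 1×Cl = -1; sum -2.
Co + (-2) = 0 ⇒ Co is +2.

+2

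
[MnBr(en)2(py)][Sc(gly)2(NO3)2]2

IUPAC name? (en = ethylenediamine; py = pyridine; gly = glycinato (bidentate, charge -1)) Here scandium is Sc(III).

bromobis(ethylenediamine)(pyridine)manganese(III) bis(glycinato)dinitratoscandate(III)

Sc is given as +3; the anion's ligand charges sum to -4, so the complex anion is 1−.
With 2 anions per cation, the cation must be 2×1 = 2+.
Cation: ligand charges sum to -1; for the ion to be 2+, Mn = +3.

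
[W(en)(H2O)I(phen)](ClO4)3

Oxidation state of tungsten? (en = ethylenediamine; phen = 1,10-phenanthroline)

+4

3 perchlorate outside the brackets (-1 each) → the complex ion is 3+.
Ligand charges: 1×en neutral; 1×H2O neutral; 1×I = -1; 1×phen neutral; sum -1.
W + (-1) = 3+ ⇒ W is +4.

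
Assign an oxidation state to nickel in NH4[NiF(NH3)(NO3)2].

+2

1 ammonium outside the brackets (+1 each) → the complex ion is 1−.
Ligand charges: 2×NO3 = -2; 1×F = -1; 1×NH3 neutral; sum -3.
Ni + (-3) = 1− ⇒ Ni is +2.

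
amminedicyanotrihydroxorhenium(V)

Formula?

[Re(CN)2(NH3)(OH)3]

Ligands: 1 ammine (NH3, neutral), 3 hydroxo (OH, -1), 2 cyano (CN, -1). Ligand charge sum = -5.
With Re in oxidation state +5, the complex ion is [Re...].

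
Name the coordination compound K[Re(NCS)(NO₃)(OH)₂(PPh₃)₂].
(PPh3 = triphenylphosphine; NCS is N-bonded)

The 1 potassium counter-ion carries a total charge of +1, so each complex ion is 1−.
Ligand charges: 1×nitrato (-1 each), 2×hydroxo (-1 each), 2×triphenylphosphine (neutral), 1×isothiocyanato (-1 each); total -4. So Re + (-4) = 1−, giving Re = +3.
Ligands are named alphabetically: hydroxo before isothiocyanato before nitrato before triphenylphosphine.
The complex ion is anionic, so rhenium takes the -ate form rhenate(III).

potassium dihydroxoisothiocyanatonitratobis(triphenylphosphine)rhenate(III)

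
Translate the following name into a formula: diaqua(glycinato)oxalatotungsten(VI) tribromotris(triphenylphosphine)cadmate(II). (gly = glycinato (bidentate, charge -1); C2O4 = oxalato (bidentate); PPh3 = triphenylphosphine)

Cation [W…]: ligand charges -3, W(VI) ⇒ ion charge 3+.
Anion [Cd…]: ligand charges -3, Cd(II) ⇒ ion charge 1−.

[W(C2O4)(gly)(H2O)2][CdBr3(PPh3)3]3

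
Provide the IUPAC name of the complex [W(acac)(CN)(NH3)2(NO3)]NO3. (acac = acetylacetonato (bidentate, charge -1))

(acetylacetonato)diamminecyanonitratotungsten(IV) nitrate

The 1 nitrate counter-ion carries a total charge of -1, so each complex ion is 1+.
Ligand charges: 2×ammine (neutral), 1×nitrato (-1 each), 1×acetylacetonato (-1 each), 1×cyano (-1 each); total -3. So W + (-3) = 1+, giving W = +4.
Ligands are named alphabetically: acetylacetonato before ammine before cyano before nitrato.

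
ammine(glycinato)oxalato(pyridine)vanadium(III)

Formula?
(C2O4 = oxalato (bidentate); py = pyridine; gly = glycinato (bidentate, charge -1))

[V(C2O4)(gly)(NH3)(py)]

Ligands: 1 oxalato (C2O4, -2), 1 pyridine (py, neutral), 1 glycinato (gly, -1), 1 ammine (NH3, neutral). Ligand charge sum = -3.
With V in oxidation state +3, the complex ion is [V...].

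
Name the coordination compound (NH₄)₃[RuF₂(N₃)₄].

ammonium tetraazidodifluororuthenate(III)

The 3 ammonium counter-ions carry a total charge of +3, so each complex ion is 3−.
Ligand charges: 2×fluoro (-1 each), 4×azido (-1 each); total -6. So Ru + (-6) = 3−, giving Ru = +3.
Ligands are named alphabetically: azido before fluoro.
The complex ion is anionic, so ruthenium takes the -ate form ruthenate(III).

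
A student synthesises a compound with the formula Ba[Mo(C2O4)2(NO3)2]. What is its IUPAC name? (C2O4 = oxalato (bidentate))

The 1 barium counter-ion carries a total charge of +2, so each complex ion is 2−.
Ligand charges: 2×nitrato (-1 each), 2×oxalato (-2 each); total -6. So Mo + (-6) = 2−, giving Mo = +4.
Ligands are named alphabetically: nitrato before oxalato.
The complex ion is anionic, so molybdenum takes the -ate form molybdate(IV).

barium dinitratodioxalatomolybdate(IV)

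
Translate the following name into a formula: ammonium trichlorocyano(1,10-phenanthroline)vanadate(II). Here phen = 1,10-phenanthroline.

Ligands: 1 cyano (CN, -1), 1 1,10-phenanthroline (phen, neutral), 3 chloro (Cl, -1). Ligand charge sum = -4.
Charge balance with ammonium (+1) requires 1 complex ion per 2 ammonium.

(NH4)2[VCl3(CN)(phen)]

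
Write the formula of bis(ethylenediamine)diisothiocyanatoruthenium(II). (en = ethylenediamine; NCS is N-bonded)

Ligands: 2 ethylenediamine (en, neutral), 2 isothiocyanato (NCS, -1). Ligand charge sum = -2.
With Ru in oxidation state +2, the complex ion is [Ru...].

[Ru(en)2(NCS)2]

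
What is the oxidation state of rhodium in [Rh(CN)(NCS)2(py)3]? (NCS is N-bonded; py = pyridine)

+3

No counter-ion: the bracketed complex is neutral.
Ligand charges: 2×NCS = -2; 1×CN = -1; 3×py neutral; sum -3.
Rh + (-3) = 0 ⇒ Rh is +3.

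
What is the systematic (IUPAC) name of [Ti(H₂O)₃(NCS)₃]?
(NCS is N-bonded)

triaquatriisothiocyanatotitanium(III)

There is no counter-ion, so the complex is neutral overall.
Ligand charges: 3×isothiocyanato (-1 each), 3×aqua (neutral); total -3. So Ti + (-3) = 0, giving Ti = +3.
Ligands are named alphabetically: aqua before isothiocyanato.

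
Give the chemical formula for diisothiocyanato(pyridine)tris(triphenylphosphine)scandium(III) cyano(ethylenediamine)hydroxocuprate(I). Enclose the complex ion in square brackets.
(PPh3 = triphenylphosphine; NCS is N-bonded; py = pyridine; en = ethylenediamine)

Cation [Sc…]: ligand charges -2, Sc(III) ⇒ ion charge 1+.
Anion [Cu…]: ligand charges -2, Cu(I) ⇒ ion charge 1−.
One 1+ cation balances one 1− anion.

[Sc(NCS)2(PPh3)3(py)][Cu(CN)(en)(OH)]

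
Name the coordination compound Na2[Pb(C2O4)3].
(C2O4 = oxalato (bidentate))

The 2 sodium counter-ions carry a total charge of +2, so each complex ion is 2−.
Ligand charges: 3×oxalato (-2 each); total -6. So Pb + (-6) = 2−, giving Pb = +4.
The complex ion is anionic, so lead takes the -ate form plumbate(IV).

sodium trioxalatoplumbate(IV)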